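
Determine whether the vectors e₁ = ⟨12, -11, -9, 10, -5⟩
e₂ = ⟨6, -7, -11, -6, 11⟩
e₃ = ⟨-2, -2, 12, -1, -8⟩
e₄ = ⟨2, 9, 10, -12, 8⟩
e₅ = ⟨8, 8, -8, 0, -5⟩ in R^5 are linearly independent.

linearly independent

Row-reduce the matrix whose columns are e₁, e₂, e₃, e₄, e₅.
The reduction yields 5 nonzero rows, so the rank is 5.
Since rank = 5 (the number of vectors), the set is linearly independent.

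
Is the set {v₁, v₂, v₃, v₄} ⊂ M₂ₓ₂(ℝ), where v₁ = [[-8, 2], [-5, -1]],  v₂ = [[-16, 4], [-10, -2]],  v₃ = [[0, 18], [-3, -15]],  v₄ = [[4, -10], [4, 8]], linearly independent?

linearly dependent

Take coordinates with respect to the standard basis {E₁₁, E₁₂, E₂₁, E₂₂}.
The matrix [v₁|v₂|v₃|v₄] has determinant 0.
A zero determinant means the columns are linearly dependent.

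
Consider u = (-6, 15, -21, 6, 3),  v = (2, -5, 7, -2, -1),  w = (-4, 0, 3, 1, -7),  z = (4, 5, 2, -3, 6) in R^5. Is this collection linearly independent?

linearly dependent

One vector is a scalar multiple of another, so the set is dependent.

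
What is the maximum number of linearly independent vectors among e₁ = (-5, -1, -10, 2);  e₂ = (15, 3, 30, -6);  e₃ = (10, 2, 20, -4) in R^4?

Form the matrix with e₁, e₂, e₃ as columns and reduce.
Exactly 1 pivot survives; hence the rank is 1.

1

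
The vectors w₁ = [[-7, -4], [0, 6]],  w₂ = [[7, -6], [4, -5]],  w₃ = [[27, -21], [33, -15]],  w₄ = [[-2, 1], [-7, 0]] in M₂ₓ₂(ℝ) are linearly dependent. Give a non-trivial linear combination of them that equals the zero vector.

3w₂ - w₃ - 3w₄ = 0

Pass to coordinate vectors relative to the basis {E₁₁, E₁₂, E₂₁, E₂₂}.
Set up α₁w₁ + … + α₄w₄ = 0 and solve the homogeneous system.
One solution (up to scaling) is (0, 3, -1, -3).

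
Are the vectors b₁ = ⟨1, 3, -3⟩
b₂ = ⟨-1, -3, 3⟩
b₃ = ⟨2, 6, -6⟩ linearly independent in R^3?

Place the vectors as rows of a 3×3 matrix and reduce to echelon form.
The reduction yields 1 nonzero row, so the rank is 1.
Since rank 1 < 3, the set is linearly dependent.

linearly dependent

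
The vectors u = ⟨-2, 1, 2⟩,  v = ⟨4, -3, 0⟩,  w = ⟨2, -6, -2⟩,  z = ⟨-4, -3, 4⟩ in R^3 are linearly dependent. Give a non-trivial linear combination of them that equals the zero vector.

3u + w - z = 0

Write the vectors as columns of a matrix and find a nonzero vector in its null space.
A generator of the null space is (3, 0, 1, -1).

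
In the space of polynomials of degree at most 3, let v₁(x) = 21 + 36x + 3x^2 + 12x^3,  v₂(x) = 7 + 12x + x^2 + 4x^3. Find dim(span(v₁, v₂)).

1

Pass to coordinate vectors with respect to the basis {1, x, …, x^3}.
Apply Gaussian elimination to the matrix whose rows are v₁, v₂.
Exactly 1 pivot survives; hence the rank is 1.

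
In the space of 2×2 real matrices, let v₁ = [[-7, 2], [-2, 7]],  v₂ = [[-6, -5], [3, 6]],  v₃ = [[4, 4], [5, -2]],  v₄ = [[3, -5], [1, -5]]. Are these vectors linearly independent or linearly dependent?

linearly independent

Take coordinates with respect to the standard basis {E₁₁, E₁₂, E₂₁, E₂₂}.
Place the vectors as rows of a 4×4 matrix and reduce to echelon form.
The reduction yields 4 nonzero rows, so the rank is 4.
Since rank = 4 (the number of vectors), the set is linearly independent.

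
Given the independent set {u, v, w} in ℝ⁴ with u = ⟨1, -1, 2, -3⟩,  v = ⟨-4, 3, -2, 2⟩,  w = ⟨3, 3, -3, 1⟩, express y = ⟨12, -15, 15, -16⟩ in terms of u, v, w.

y = 3u - 3v - w

Solve the system with u, v, w as columns and y as the right-hand side.
Back-substitution yields (α₁, α₂, α₃) = (3, -3, -1).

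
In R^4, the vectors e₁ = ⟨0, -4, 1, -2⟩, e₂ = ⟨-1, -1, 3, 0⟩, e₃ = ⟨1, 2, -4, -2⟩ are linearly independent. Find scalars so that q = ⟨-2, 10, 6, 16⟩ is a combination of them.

Write q = α₁e₁ + … + α₃e₃ and equate components.
Row-reducing the augmented matrix gives the unique coefficients (α₁, α₂, α₃) = (-4, -2, -4).

q = -4e₁ - 2e₂ - 4e₃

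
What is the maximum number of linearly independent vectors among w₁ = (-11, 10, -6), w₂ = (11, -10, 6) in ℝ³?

Put the 3×2 matrix [w₁|w₂] into echelon form.
Exactly 1 pivot survives; hence the rank is 1.

1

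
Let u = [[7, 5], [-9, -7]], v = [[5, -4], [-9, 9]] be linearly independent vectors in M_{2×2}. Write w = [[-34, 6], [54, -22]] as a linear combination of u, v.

w = -2u - 4v

Take coordinate vectors relative to {E₁₁, E₁₂, E₂₁, E₂₂}.
Since u, v are independent, the coefficients expressing w are uniquely determined by a linear system.
The system has the unique solution (a₁, a₂) = (-2, -4).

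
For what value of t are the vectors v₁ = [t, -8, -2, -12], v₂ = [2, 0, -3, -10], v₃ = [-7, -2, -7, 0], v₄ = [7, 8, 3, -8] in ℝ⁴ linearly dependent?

Dependence holds iff the 4×4 matrix [v₁ v₂ v₃ v₄] is singular.
The determinant works out to 1808 - 452*t.
This vanishes exactly when t = 4.

t = 4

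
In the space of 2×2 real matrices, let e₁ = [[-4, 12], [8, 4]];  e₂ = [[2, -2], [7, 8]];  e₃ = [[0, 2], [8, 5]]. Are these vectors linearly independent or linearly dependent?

linearly independent

Take coordinates with respect to the standard basis {E₁₁, E₁₂, E₂₁, E₂₂}.
Place the vectors as rows of a 3×4 matrix and reduce to echelon form.
The reduction yields 3 nonzero rows, so the rank is 3.
Since rank = 3 (the number of vectors), the set is linearly independent.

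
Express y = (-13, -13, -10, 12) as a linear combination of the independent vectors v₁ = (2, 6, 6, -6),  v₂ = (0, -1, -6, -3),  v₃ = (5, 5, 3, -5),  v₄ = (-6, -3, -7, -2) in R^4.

y = -v₁ - v₂ - v₃ + v₄

Write y = α₁v₁ + … + α₄v₄ and equate components.
Back-substitution yields (α₁, …, α₄) = (-1, -1, -1, 1).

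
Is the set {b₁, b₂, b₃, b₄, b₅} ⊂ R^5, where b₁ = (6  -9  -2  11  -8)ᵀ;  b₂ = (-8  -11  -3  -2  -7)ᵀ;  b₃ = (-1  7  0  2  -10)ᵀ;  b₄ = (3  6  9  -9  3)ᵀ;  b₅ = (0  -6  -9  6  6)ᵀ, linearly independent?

Form the 5×5 matrix with these as columns; its determinant is -51867.
A nonzero determinant means the columns are linearly independent.

linearly independent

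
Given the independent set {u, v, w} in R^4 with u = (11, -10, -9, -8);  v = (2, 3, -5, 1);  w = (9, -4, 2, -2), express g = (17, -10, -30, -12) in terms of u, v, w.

g = 2u + 2v - w

Since u, v, w are independent, the coefficients expressing g are uniquely determined by a linear system.
The system has the unique solution (a₁, a₂, a₃) = (2, 2, -1).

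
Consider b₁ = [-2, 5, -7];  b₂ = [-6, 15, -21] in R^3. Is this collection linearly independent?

Place the vectors as rows of a 2×3 matrix and reduce to echelon form.
The reduction yields 1 nonzero row, so the rank is 1.
Since rank 1 < 2, the set is linearly dependent.

linearly dependent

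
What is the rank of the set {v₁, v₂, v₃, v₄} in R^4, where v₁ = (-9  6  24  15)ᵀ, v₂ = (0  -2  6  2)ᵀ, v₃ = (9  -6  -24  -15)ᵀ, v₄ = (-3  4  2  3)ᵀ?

2

Apply Gaussian elimination to the matrix whose rows are v₁, v₂, v₃, v₄.
The echelon form has 2 nonzero rows, so the rank is 2.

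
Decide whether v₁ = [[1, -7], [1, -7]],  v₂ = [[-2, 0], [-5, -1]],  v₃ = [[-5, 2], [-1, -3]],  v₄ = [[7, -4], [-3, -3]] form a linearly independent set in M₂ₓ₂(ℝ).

linearly independent

Write each element as a coordinate vector in ℝ⁴ using {E₁₁, E₁₂, E₂₁, E₂₂}.
Place the vectors as rows of a 4×4 matrix and reduce to echelon form.
The reduction yields 4 nonzero rows, so the rank is 4.
Since rank = 4 (the number of vectors), the set is linearly independent.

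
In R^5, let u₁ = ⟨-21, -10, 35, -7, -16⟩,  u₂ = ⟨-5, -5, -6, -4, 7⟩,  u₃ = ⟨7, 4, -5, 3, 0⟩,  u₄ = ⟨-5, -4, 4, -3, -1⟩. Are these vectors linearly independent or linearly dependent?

Place the vectors as rows of a 4×5 matrix and reduce to echelon form.
The reduction yields 3 nonzero rows, so the rank is 3.
Since rank 3 < 4, the set is linearly dependent.
Indeed u₁ + 2u₂ + 3u₃ - 2u₄ = 0.

linearly dependent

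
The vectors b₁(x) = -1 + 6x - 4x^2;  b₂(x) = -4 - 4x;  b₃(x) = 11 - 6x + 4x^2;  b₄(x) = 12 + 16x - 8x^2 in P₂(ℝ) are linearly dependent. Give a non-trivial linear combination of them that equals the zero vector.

Take coordinates with respect to {1, x, x^2}.
Set up α₁b₁ + … + α₄b₄ = 0 and solve the homogeneous system.
A generator of the null space is (3, -1, 1, -1).

3b₁ - b₂ + b₃ - b₄ = 0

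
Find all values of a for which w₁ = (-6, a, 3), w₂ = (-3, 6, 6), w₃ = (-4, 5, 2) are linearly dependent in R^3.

a = 15/2

Place the vectors as rows of a 3×3 matrix; dependence ⇔ determinant zero.
The determinant works out to 135 - 18*a.
Setting this to zero gives a = 15/2.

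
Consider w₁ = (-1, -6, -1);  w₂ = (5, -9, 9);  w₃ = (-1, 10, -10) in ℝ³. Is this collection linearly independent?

linearly independent

Row-reduce the matrix whose columns are w₁, w₂, w₃.
The reduction yields 3 nonzero rows, so the rank is 3.
Since rank = 3 (the number of vectors), the set is linearly independent.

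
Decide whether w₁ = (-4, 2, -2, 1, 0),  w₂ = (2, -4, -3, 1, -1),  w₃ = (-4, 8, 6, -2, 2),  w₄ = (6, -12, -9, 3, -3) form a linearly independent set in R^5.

linearly dependent

One vector is a scalar multiple of another, so the set is dependent.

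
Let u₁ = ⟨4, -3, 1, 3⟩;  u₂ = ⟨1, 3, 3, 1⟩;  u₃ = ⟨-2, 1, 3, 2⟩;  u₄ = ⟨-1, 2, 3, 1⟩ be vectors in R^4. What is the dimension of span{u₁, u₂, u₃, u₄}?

Form the matrix with u₁, u₂, u₃, u₄ as columns and reduce.
Exactly 4 pivots survive; hence the rank is 4.

4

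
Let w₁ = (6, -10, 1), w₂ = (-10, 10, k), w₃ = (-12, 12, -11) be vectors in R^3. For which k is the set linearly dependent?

k = -55/6

Dependence holds iff the 3×3 matrix [w₁ w₂ w₃] is singular.
Expanding, det = 48*k + 440.
Setting this to zero gives k = -55/6.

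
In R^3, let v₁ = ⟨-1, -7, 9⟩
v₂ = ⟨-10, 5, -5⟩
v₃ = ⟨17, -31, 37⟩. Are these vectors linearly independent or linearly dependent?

Place the vectors as rows of a 3×3 matrix and reduce to echelon form.
The reduction yields 2 nonzero rows, so the rank is 2.
Since rank 2 < 3, the set is linearly dependent.

linearly dependent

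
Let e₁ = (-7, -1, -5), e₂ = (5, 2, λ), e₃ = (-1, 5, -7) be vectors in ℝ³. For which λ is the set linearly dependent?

The vectors are dependent exactly when the determinant of the matrix with rows e₁, e₂, e₃ vanishes.
The determinant works out to 36*λ - 72.
This vanishes exactly when λ = 2.

λ = 2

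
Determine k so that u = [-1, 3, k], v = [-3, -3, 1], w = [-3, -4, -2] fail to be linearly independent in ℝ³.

k = 37/3

Dependence holds iff the 3×3 matrix [u v w] is singular.
The determinant works out to 3*k - 37.
Setting this to zero gives k = 37/3.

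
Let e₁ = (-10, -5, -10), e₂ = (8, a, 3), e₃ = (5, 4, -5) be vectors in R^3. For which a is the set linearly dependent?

a = 19/4

Dependence holds iff the 3×3 matrix [e₁ e₂ e₃] is singular.
The determinant works out to 100*a - 475.
This vanishes exactly when a = 19/4.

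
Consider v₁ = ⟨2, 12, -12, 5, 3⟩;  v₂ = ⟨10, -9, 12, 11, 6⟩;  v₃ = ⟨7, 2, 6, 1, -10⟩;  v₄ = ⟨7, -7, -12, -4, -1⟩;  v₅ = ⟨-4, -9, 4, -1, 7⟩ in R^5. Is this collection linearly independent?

linearly independent

Place the vectors as rows of a 5×5 matrix and reduce to echelon form.
The reduction yields 5 nonzero rows, so the rank is 5.
Since rank = 5 (the number of vectors), the set is linearly independent.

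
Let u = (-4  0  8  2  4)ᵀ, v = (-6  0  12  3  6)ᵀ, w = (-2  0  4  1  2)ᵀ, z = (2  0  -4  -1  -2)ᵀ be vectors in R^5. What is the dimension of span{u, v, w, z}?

dim = 1

Form the matrix with u, v, w, z as columns and reduce.
The echelon form has 1 nonzero row, so the rank is 1.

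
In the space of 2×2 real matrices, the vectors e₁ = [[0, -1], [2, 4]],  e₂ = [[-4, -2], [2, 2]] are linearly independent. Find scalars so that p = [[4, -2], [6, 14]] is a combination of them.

Work in coordinates with respect to the standard basis {E₁₁, E₁₂, E₂₁, E₂₂}.
Set up the augmented matrix [e₁ | e₂ | p] and row-reduce.
Row-reducing the augmented matrix gives the unique coefficients (a₁, a₂) = (4, -1).

p = 4e₁ - e₂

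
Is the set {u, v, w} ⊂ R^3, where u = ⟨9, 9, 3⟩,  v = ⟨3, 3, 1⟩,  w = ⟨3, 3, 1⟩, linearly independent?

Row-reduce the matrix whose columns are u, v, w.
The reduction yields 1 nonzero row, so the rank is 1.
Since rank 1 < 3, the set is linearly dependent.
Indeed u - 3v = 0.

linearly dependent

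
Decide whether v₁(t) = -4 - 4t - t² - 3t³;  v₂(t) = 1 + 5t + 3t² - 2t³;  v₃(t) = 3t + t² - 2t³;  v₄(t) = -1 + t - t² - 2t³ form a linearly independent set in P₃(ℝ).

Write each element as a coordinate vector in ℝ⁴ using {1, t, …, t³}.
Form the 4×4 matrix with these as columns; its determinant is 0.
A zero determinant means the columns are linearly dependent.

linearly dependent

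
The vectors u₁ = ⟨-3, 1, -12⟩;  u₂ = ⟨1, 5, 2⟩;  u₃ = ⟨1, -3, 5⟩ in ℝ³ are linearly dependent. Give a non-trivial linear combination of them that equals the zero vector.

Row-reduce the matrix with u₁, u₂, u₃ as columns; the null space gives the coefficients.
A generator of the null space is (1, 1, 2).

u₁ + u₂ + 2u₃ = 0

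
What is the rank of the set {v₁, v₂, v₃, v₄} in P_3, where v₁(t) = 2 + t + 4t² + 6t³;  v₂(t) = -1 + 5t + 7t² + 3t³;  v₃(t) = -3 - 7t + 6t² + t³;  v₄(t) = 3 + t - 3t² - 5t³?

4

Use coordinates relative to {1, t, …, t³}.
Row-reduce the 4×4 matrix with these as rows.
Exactly 4 pivots survive; hence the rank is 4.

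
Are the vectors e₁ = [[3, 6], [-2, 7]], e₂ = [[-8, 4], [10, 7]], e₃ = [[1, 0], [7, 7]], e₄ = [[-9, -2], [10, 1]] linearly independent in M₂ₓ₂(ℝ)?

Take coordinates with respect to the standard basis {E₁₁, E₁₂, E₂₁, E₂₂}.
Place the vectors as rows of a 4×4 matrix and reduce to echelon form.
The reduction yields 4 nonzero rows, so the rank is 4.
Since rank = 4 (the number of vectors), the set is linearly independent.

linearly independent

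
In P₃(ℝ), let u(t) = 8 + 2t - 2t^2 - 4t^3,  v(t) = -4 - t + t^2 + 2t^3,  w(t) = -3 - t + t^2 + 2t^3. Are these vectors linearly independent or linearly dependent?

linearly dependent

Write each element as a coordinate vector in ℝ⁴ using {1, t, …, t^3}.
Place the vectors as rows of a 3×4 matrix and reduce to echelon form.
The reduction yields 2 nonzero rows, so the rank is 2.
Since rank 2 < 3, the set is linearly dependent.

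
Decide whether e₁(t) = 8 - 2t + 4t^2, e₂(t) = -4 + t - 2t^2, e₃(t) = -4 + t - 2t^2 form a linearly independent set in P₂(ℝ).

Take coordinates with respect to the standard basis {1, t, t^2}.
Form the 3×3 matrix with these as columns; its determinant is 0.
A zero determinant means the columns are linearly dependent.

linearly dependent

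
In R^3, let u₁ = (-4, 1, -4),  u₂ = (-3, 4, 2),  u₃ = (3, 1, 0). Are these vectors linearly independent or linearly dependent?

Form the 3×3 matrix with these as columns; its determinant is 74.
A nonzero determinant means the columns are linearly independent.

linearly independent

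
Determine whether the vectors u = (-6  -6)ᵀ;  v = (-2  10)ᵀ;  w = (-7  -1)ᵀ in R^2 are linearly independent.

There are 3 vectors in a 2-dimensional space, so they cannot be linearly independent.

linearly dependent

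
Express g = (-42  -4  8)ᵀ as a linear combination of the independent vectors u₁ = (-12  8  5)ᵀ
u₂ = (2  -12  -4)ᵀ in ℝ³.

g = 4u₁ + 3u₂

Write g = α₁u₁ + α₂u₂ and equate components.
The system has the unique solution (α₁, α₂) = (4, 3).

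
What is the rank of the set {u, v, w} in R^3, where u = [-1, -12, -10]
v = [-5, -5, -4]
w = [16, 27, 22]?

rank 2

Put the 3×3 matrix [u|v|w] into echelon form.
Reduction leaves 2 leading entries, giving rank 2.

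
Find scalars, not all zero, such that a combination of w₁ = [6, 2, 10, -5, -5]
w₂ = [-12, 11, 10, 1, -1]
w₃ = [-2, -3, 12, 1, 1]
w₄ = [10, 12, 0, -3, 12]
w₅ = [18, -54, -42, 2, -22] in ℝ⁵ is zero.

3w₂ + w₃ + 2w₄ + w₅ = 0

Set up α₁w₁ + … + α₅w₅ = 0 and solve the homogeneous system.
One solution (up to scaling) is (0, 3, 1, 2, 1).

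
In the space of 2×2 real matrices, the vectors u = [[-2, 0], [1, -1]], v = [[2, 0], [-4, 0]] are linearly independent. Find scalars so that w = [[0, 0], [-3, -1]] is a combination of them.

Take coordinate vectors relative to {E₁₁, E₁₂, E₂₁, E₂₂}.
Write w = α₁u + α₂v and equate components.
Back-substitution yields (α₁, α₂) = (1, 1).

w = u + v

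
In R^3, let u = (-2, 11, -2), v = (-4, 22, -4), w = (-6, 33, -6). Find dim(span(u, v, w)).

dim = 1

Row-reduce the 3×3 matrix with these as rows.
Reduction leaves 1 leading entry, giving rank 1.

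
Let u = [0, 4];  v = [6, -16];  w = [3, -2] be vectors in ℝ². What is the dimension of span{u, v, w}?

Row-reduce the 3×2 matrix with these as rows.
The echelon form has 2 nonzero rows, so the rank is 2.
(With 3 elements in a 2-dimensional space the rank is at most 2.)

dim = 2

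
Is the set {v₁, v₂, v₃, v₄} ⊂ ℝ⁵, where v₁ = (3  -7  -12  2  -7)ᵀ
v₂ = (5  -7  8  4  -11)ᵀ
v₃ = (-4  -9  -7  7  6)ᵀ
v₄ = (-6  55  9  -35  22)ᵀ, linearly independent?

linearly dependent

Row-reduce the matrix whose columns are v₁, v₂, v₃, v₄.
The reduction yields 3 nonzero rows, so the rank is 3.
Since rank 3 < 4, the set is linearly dependent.
Indeed v₁ + 3v₂ + 3v₃ + v₄ = 0.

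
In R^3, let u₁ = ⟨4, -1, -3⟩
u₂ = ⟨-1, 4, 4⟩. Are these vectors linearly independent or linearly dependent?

linearly independent

Place the vectors as rows of a 2×3 matrix and reduce to echelon form.
The reduction yields 2 nonzero rows, so the rank is 2.
Since rank = 2 (the number of vectors), the set is linearly independent.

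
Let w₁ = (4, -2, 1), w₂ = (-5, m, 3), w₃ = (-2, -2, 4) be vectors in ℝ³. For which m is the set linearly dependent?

m = -1/3

The vectors are dependent exactly when the determinant of the matrix with rows w₁, w₂, w₃ vanishes.
Cofactor expansion gives det = 18*m + 6.
Setting this to zero gives m = -1/3.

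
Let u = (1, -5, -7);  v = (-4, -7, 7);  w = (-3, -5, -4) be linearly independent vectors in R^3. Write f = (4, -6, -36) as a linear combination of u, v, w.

Set up the augmented matrix [u | v | w | f] and row-reduce.
The system has the unique solution (α₁, α₂, α₃) = (2, -2, 2).

f = 2u - 2v + 2w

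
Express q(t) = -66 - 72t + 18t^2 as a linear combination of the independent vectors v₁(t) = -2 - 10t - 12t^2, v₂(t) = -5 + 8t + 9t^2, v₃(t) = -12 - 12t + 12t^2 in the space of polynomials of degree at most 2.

Take coordinate vectors relative to {1, t, t^2}.
Since v₁, v₂, v₃ are independent, the coefficients expressing q are uniquely determined by a linear system.
The system has the unique solution (α₁, α₂, α₃) = (4, 2, 4).

q = 4v₁ + 2v₂ + 4v₃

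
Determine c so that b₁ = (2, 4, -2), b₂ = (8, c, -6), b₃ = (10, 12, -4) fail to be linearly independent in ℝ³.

c = 40/3

The vectors are dependent exactly when the determinant of the matrix with rows b₁, b₂, b₃ vanishes.
Cofactor expansion gives det = 12*c - 160.
Solving 12*c - 160 = 0 yields c = 40/3.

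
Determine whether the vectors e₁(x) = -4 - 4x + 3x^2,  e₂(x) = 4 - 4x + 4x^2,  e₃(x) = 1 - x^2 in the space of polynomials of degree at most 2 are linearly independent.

Take coordinates with respect to the standard basis {1, x, x^2}.
Row-reduce the matrix whose columns are e₁, e₂, e₃.
The reduction yields 3 nonzero rows, so the rank is 3.
Since rank = 3 (the number of vectors), the set is linearly independent.

linearly independent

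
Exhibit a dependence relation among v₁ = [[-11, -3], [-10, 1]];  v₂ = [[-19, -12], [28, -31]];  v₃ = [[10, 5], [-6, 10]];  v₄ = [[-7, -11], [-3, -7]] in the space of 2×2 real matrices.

Pass to coordinate vectors relative to the basis {E₁₁, E₁₂, E₂₁, E₂₂}.
Set up α₁v₁ + … + α₄v₄ = 0 and solve the homogeneous system.
A generator of the null space is (1, 1, 3, 0).

v₁ + v₂ + 3v₃ = 0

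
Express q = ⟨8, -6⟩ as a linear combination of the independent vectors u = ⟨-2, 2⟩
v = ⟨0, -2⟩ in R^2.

q = -4u - v

Write q = α₁u + α₂v and equate components.
Back-substitution yields (α₁, α₂) = (-4, -1).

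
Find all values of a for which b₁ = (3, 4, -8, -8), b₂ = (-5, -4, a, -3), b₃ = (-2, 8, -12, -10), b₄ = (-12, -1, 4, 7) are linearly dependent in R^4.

a = -46/11

Place the vectors as rows of a 4×4 matrix; dependence ⇔ determinant zero.
Cofactor expansion gives det = 110*a + 460.
Setting this to zero gives a = -46/11.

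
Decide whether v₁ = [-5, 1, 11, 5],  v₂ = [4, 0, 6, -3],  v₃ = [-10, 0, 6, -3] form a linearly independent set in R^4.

linearly independent

Row-reduce the matrix whose columns are v₁, v₂, v₃.
The reduction yields 3 nonzero rows, so the rank is 3.
Since rank = 3 (the number of vectors), the set is linearly independent.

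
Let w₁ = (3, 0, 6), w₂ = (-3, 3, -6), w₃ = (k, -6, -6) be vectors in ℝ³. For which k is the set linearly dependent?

k = -3

The set is linearly dependent precisely when det[w₁; w₂; w₃] = 0.
The determinant works out to -18*k - 54.
Solving -18*k - 54 = 0 yields k = -3.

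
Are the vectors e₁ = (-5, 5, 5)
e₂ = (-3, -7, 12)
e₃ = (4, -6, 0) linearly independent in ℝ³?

linearly independent

Row-reduce the matrix whose columns are e₁, e₂, e₃.
The reduction yields 3 nonzero rows, so the rank is 3.
Since rank = 3 (the number of vectors), the set is linearly independent.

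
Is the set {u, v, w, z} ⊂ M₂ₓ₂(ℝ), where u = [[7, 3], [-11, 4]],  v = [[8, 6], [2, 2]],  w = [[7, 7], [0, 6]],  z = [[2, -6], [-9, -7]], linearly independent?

Write each element as a coordinate vector in ℝ⁴ using {E₁₁, E₁₂, E₂₁, E₂₂}.
Form the 4×4 matrix with these as columns; its determinant is -414.
A nonzero determinant means the columns are linearly independent.

linearly independent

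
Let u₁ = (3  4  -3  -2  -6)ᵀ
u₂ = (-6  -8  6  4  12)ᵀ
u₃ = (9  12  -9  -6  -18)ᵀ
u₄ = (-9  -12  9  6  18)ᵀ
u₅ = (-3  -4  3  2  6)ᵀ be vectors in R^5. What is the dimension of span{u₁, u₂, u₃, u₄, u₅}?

Put the 5×5 matrix [u₁|u₂|u₃|u₄|u₅] into echelon form.
Exactly 1 pivot survives; hence the rank is 1.

1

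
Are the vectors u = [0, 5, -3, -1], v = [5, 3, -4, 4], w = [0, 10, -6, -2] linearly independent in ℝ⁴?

linearly dependent

One vector is a scalar multiple of another, so the set is dependent.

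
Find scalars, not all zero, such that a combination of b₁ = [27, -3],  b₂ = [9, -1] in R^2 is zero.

b₁ - 3b₂ = 0

Row-reduce the matrix with b₁, b₂ as columns; the null space gives the coefficients.
One solution (up to scaling) is (1, -3).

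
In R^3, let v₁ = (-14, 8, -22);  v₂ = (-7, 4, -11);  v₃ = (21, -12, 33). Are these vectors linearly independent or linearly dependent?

linearly dependent

One vector is a scalar multiple of another, so the set is dependent.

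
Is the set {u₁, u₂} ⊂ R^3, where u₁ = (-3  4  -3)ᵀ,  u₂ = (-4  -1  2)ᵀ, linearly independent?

linearly independent

Place the vectors as rows of a 2×3 matrix and reduce to echelon form.
The reduction yields 2 nonzero rows, so the rank is 2.
Since rank = 2 (the number of vectors), the set is linearly independent.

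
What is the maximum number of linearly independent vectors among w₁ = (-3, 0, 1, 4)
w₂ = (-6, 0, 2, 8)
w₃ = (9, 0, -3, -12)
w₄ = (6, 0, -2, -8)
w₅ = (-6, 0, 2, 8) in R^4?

1

Form the matrix with w₁, w₂, w₃, w₄, w₅ as columns and reduce.
Exactly 1 pivot survives; hence the rank is 1.
(With 5 elements in a 4-dimensional space the rank is at most 4.)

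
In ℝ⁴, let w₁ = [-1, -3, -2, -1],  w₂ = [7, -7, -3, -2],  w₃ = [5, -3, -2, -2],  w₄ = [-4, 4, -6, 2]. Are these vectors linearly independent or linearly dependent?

The matrix [w₁|w₂|w₃|w₄] has determinant -288.
A nonzero determinant means the columns are linearly independent.

linearly independent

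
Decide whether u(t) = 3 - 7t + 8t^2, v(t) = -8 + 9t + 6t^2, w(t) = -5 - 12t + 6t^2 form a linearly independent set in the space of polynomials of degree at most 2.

linearly independent

Write each element as a coordinate vector in ℝ³ using {1, t, t^2}.
Row-reduce the matrix whose columns are u, v, w.
The reduction yields 3 nonzero rows, so the rank is 3.
Since rank = 3 (the number of vectors), the set is linearly independent.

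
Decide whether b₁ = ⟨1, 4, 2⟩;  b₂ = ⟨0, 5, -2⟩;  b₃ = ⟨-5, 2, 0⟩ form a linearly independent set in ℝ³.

Row-reduce the matrix whose columns are b₁, b₂, b₃.
The reduction yields 3 nonzero rows, so the rank is 3.
Since rank = 3 (the number of vectors), the set is linearly independent.

linearly independent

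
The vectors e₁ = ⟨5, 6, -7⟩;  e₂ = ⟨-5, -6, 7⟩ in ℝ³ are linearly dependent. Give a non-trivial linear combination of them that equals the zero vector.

e₁ + e₂ = 0

Set up α₁e₁ + α₂e₂ = 0 and solve the homogeneous system.
One solution (up to scaling) is (1, 1).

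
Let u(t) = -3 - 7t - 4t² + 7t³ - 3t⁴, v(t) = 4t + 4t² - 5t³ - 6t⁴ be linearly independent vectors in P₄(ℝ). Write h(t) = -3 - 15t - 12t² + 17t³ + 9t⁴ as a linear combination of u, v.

Identify each element with its coordinate vector in ℝ⁵ via {1, t, …, t⁴}.
Set up the augmented matrix [u | v | h] and row-reduce.
Row-reducing the augmented matrix gives the unique coefficients (α₁, α₂) = (1, -2).

h = u - 2v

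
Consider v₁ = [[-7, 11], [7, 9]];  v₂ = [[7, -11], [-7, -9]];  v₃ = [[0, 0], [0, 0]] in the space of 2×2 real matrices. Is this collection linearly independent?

Write each element as a coordinate vector in ℝ⁴ using {E₁₁, E₁₂, E₂₁, E₂₂}.
One of the vectors is the zero vector, so the set is linearly dependent.

linearly dependent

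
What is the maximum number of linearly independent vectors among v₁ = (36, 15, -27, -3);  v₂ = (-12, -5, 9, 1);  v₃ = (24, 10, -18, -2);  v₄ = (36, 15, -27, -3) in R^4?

1

Put the 4×4 matrix [v₁|v₂|v₃|v₄] into echelon form.
There is 1 pivot column, so rank = 1.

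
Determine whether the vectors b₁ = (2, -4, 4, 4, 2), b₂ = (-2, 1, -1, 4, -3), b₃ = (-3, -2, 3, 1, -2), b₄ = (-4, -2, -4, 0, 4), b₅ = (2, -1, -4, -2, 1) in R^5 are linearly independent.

The matrix [b₁|b₂|b₃|b₄|b₅] has determinant -3676.
A nonzero determinant means the columns are linearly independent.

linearly independent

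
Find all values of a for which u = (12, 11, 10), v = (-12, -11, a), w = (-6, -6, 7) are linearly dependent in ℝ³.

a = -10

The set is linearly dependent precisely when det[u; v; w] = 0.
Expanding, det = 6*a + 60.
Solving 6*a + 60 = 0 yields a = -10.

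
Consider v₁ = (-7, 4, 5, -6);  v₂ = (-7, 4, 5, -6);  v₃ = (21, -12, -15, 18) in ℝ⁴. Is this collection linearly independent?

Place the vectors as rows of a 3×4 matrix and reduce to echelon form.
The reduction yields 1 nonzero row, so the rank is 1.
Since rank 1 < 3, the set is linearly dependent.

linearly dependent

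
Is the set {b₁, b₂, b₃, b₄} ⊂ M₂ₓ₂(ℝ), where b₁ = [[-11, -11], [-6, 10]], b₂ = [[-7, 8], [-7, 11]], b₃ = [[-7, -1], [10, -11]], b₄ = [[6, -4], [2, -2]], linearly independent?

Take coordinates with respect to the standard basis {E₁₁, E₁₂, E₂₁, E₂₂}.
Row-reduce the matrix whose columns are b₁, b₂, b₃, b₄.
The reduction yields 4 nonzero rows, so the rank is 4.
Since rank = 4 (the number of vectors), the set is linearly independent.

linearly independent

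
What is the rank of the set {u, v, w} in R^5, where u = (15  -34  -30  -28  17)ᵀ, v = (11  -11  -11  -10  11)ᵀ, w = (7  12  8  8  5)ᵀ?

Row-reduce the 3×5 matrix with these as rows.
Exactly 2 pivots survive; hence the rank is 2.

rank 2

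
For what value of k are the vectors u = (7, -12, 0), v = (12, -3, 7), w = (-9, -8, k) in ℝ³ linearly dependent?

k = -28/3

Dependence holds iff the 3×3 matrix [u v w] is singular.
The determinant works out to 123*k + 1148.
This vanishes exactly when k = -28/3.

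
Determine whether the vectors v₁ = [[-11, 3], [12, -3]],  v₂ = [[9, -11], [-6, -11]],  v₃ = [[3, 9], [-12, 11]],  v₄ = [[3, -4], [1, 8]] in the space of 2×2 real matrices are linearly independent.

linearly independent

Take coordinates with respect to the standard basis {E₁₁, E₁₂, E₂₁, E₂₂}.
The matrix [v₁|v₂|v₃|v₄] has determinant -3560.
A nonzero determinant means the columns are linearly independent.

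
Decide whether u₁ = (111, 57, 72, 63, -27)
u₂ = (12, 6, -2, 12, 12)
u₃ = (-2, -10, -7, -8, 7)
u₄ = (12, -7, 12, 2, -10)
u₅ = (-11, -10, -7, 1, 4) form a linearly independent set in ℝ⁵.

linearly dependent

Form the 5×5 matrix with these as columns; its determinant is 0.
A zero determinant means the columns are linearly dependent.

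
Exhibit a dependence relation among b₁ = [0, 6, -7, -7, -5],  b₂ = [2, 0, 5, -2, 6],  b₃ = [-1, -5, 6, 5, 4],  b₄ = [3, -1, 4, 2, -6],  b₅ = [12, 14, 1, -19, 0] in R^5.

Solve the homogeneous system with b₁, b₂, b₃, b₄, b₅ as columns by row-reducing the coefficient matrix.
One solution (up to scaling) is (0, 3, -3, 1, -1).

3b₂ - 3b₃ + b₄ - b₅ = 0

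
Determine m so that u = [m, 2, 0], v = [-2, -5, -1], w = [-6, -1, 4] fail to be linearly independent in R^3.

m = 4/3

The set is linearly dependent precisely when det[u; v; w] = 0.
Expanding, det = 28 - 21*m.
This vanishes exactly when m = 4/3.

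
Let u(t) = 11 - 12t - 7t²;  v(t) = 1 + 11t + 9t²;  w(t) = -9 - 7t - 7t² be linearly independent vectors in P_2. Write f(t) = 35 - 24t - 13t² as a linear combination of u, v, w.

Identify each element with its coordinate vector in ℝ³ via {1, t, t²}.
Write f = α₁u + … + α₃w and equate components.
Row-reducing the augmented matrix gives the unique coefficients (α₁, α₂, α₃) = (1, -3, -3).

f = u - 3v - 3w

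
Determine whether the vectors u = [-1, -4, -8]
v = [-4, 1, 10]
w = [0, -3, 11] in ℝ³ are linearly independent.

Place the vectors as rows of a 3×3 matrix and reduce to echelon form.
The reduction yields 3 nonzero rows, so the rank is 3.
Since rank = 3 (the number of vectors), the set is linearly independent.

linearly independent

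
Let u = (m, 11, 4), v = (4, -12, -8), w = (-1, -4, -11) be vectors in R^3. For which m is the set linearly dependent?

m = -23/5

The set is linearly dependent precisely when det[u; v; w] = 0.
Expanding, det = 100*m + 460.
Solving 100*m + 460 = 0 yields m = -23/5.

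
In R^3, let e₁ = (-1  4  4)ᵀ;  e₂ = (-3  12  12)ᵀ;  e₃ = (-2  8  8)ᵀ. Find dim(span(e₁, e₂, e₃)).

Form the matrix with e₁, e₂, e₃ as columns and reduce.
Exactly 1 pivot survives; hence the rank is 1.

dim = 1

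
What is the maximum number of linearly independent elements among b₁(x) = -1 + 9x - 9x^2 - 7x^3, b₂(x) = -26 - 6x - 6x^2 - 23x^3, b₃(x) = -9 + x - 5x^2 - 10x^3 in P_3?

2

Represent each element by its coordinate vector in ℝ⁴.
Put the 4×3 matrix [b₁|b₂|b₃] into echelon form.
Reduction leaves 2 leading entries, giving rank 2.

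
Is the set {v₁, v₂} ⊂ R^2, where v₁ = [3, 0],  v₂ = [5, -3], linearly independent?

Place the vectors as rows of a 2×2 matrix and reduce to echelon form.
The reduction yields 2 nonzero rows, so the rank is 2.
Since rank = 2 (the number of vectors), the set is linearly independent.

linearly independent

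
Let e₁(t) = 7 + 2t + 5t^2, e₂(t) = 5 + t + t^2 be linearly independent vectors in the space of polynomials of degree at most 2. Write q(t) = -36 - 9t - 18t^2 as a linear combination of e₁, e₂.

Take coordinate vectors relative to {1, t, t^2}.
Solve the system with e₁, e₂ as columns and q as the right-hand side.
Row-reducing the augmented matrix gives the unique coefficients (c₁, c₂) = (-3, -3).

q = -3e₁ - 3e₂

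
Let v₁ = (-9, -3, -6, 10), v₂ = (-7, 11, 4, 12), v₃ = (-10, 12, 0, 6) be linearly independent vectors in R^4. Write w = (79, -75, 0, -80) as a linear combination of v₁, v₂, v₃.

w = -2v₁ - 3v₂ - 4v₃

Solve the system with v₁, v₂, v₃ as columns and w as the right-hand side.
Back-substitution yields (α₁, α₂, α₃) = (-2, -3, -4).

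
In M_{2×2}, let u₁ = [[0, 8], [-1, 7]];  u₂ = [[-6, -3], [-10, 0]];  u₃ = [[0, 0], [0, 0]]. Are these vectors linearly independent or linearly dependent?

linearly dependent

Write each element as a coordinate vector in ℝ⁴ using {E₁₁, E₁₂, E₂₁, E₂₂}.
One of the vectors is the zero vector, so the set is linearly dependent.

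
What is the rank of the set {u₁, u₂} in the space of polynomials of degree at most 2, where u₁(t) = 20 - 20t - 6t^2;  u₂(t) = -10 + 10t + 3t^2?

1

Pass to coordinate vectors with respect to the basis {1, t, t^2}.
Form the matrix with u₁, u₂ as columns and reduce.
Exactly 1 pivot survives; hence the rank is 1.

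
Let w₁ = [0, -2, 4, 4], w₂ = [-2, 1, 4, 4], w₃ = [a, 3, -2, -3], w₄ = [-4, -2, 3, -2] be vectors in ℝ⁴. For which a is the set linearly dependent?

Dependence holds iff the 4×4 matrix [w₁ w₂ w₃ w₄] is singular.
Expanding, det = 60*a + 132.
Solving 60*a + 132 = 0 yields a = -11/5.

a = -11/5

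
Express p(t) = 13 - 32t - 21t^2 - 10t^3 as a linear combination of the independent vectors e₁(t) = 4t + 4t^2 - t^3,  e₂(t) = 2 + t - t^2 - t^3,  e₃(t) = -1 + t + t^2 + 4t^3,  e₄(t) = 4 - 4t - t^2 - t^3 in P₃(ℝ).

Work in coordinates with respect to the standard basis {1, t, …, t^3}.
Since e₁, e₂, e₃, e₄ are independent, the coefficients expressing p are uniquely determined by a linear system.
Back-substitution yields (a₁, …, a₄) = (-4, -1, -3, 3).

p = -4e₁ - e₂ - 3e₃ + 3e₄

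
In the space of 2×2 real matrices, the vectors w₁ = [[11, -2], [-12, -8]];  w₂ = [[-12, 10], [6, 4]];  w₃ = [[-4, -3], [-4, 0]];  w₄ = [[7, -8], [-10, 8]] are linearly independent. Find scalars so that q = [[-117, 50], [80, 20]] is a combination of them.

q = -4w₁ + 3w₂ + 4w₃ - 3w₄

Take coordinate vectors relative to {E₁₁, E₁₂, E₂₁, E₂₂}.
Write q = α₁w₁ + … + α₄w₄ and equate components.
Row-reducing the augmented matrix gives the unique coefficients (α₁, …, α₄) = (-4, 3, 4, -3).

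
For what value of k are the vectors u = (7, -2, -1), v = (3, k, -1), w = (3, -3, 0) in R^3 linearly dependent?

k = 2

Place the vectors as rows of a 3×3 matrix; dependence ⇔ determinant zero.
Cofactor expansion gives det = 3*k - 6.
Solving 3*k - 6 = 0 yields k = 2.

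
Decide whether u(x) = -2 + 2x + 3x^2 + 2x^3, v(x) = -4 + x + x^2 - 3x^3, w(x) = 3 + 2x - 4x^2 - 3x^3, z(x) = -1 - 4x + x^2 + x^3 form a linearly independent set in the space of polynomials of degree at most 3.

Take coordinates with respect to the standard basis {1, x, …, x^3}.
Row-reduce the matrix whose columns are u, v, w, z.
The reduction yields 3 nonzero rows, so the rank is 3.
Since rank 3 < 4, the set is linearly dependent.
Indeed u + w + z = 0.

linearly dependent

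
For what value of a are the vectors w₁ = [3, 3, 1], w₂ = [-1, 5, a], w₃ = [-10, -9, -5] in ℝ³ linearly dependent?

Place the vectors as rows of a 3×3 matrix; dependence ⇔ determinant zero.
The determinant works out to -3*a - 31.
Solving -3*a - 31 = 0 yields a = -31/3.

a = -31/3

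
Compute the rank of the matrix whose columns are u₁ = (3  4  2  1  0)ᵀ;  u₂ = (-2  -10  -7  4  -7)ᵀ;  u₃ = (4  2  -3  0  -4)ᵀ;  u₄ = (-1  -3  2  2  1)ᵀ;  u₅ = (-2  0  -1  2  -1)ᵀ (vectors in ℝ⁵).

rank 4

Form the matrix with u₁, u₂, u₃, u₄, u₅ as columns and reduce.
Reduction leaves 4 leading entries, giving rank 4.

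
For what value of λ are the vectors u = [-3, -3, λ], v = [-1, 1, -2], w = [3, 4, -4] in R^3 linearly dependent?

The vectors are dependent exactly when the determinant of the matrix with rows u, v, w vanishes.
Expanding, det = 18 - 7*λ.
Setting this to zero gives λ = 18/7.

λ = 18/7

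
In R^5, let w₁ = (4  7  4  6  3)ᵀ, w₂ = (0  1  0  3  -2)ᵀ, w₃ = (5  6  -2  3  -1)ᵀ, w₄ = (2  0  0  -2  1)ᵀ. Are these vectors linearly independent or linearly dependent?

Place the vectors as rows of a 4×5 matrix and reduce to echelon form.
The reduction yields 4 nonzero rows, so the rank is 4.
Since rank = 4 (the number of vectors), the set is linearly independent.

linearly independent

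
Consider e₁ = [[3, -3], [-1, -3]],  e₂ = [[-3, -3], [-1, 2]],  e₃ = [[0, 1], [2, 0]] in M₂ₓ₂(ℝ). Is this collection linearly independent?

linearly independent

Take coordinates with respect to the standard basis {E₁₁, E₁₂, E₂₁, E₂₂}.
Place the vectors as rows of a 3×4 matrix and reduce to echelon form.
The reduction yields 3 nonzero rows, so the rank is 3.
Since rank = 3 (the number of vectors), the set is linearly independent.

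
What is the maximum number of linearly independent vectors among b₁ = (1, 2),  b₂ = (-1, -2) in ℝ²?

1

Apply Gaussian elimination to the matrix whose rows are b₁, b₂.
The echelon form has 1 nonzero row, so the rank is 1.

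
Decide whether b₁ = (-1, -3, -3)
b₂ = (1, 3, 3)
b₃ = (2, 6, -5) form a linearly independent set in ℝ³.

linearly dependent

The matrix [b₁|b₂|b₃] has determinant 0.
A zero determinant means the columns are linearly dependent.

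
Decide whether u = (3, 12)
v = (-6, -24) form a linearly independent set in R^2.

One vector is a scalar multiple of another, so the set is dependent.

linearly dependent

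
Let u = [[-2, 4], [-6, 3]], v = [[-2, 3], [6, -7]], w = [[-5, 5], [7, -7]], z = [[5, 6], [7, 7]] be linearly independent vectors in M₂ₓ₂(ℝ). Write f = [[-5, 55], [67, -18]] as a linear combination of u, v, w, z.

f = u + 4v + 3w + 4z

Take coordinate vectors relative to {E₁₁, E₁₂, E₂₁, E₂₂}.
Since u, v, w, z are independent, the coefficients expressing f are uniquely determined by a linear system.
Back-substitution yields (a₁, …, a₄) = (1, 4, 3, 4).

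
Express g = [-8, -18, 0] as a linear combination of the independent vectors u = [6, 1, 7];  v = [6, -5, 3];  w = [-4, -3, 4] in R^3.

Since u, v, w are independent, the coefficients expressing g are uniquely determined by a linear system.
Back-substitution yields (α₁, α₂, α₃) = (-2, 2, 2).

g = -2u + 2v + 2w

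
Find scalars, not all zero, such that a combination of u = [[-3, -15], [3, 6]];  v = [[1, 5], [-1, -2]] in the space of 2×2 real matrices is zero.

u + 3v = 0

Pass to coordinate vectors relative to the basis {E₁₁, E₁₂, E₂₁, E₂₂}.
Set up α₁u + α₂v = 0 and solve the homogeneous system.
One solution (up to scaling) is (1, 3).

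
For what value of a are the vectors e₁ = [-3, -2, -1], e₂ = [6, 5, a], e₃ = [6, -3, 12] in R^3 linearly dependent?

a = 4/7

Place the vectors as rows of a 3×3 matrix; dependence ⇔ determinant zero.
Expanding, det = 12 - 21*a.
Setting this to zero gives a = 4/7.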